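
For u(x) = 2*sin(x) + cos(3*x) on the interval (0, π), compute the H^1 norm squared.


||u||_{H^1(0,π)}^2 = 9*π

u'(x) = -3*sin(3*x) + 2*cos(x).
Expand u² and (u')² and integrate term by term on (0, π), using: for integers n ≥ 1, ∫_0^π sin²(nx) dx = ∫_0^π cos²(nx) dx = π/2; for n ≠ n', ∫_0^π sin(nx)sin(n'x) dx = ∫_0^π cos(nx)cos(n'x) dx = 0; and by product-to-sum, ∫_0^π sin(nx)cos(n'x) dx = ½∫_0^π [sin((n+n')x) + sin((n−n')x)] dx, which is 0 when n+n' is even and 2n/(n²−n'²) when n+n' is odd (it need not vanish on (0, π)).
  u² squared terms: (2)²·∫sin(x)² dx = 4·π/2 = 2*π;  (1)²·∫cos(3x)² dx = 1·π/2 = π/2.
  u² cross terms: 2·(2)·(1)·∫sin(x)·cos(3x) dx = 4·(0) = 0.
  So ∫_0^π u² dx = 2*π + π/2 + 0 = 5*π/2.
  (u')² squared terms: (-3)²·∫sin(3x)² dx = 9·π/2 = 9*π/2;  (2)²·∫cos(x)² dx = 4·π/2 = 2*π.
  (u')² cross terms: 2·(-3)·(2)·∫sin(3x)·cos(x) dx = -12·(0) = 0.
  So ∫_0^π (u')² dx = 9*π/2 + 2*π + 0 = 13*π/2.
||u||_{H^1}^2 = (5*π/2) + (13*π/2) = 9*π.


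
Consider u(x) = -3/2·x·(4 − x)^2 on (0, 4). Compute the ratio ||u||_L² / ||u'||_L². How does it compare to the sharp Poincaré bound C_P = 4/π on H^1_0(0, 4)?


||u||_L² / ||u'||_L² = 2*sqrt(14)/7 < C_P = 4/π.

u(x) = -3/2·x·(4 − x)^2, so u'(x) = 3*(4 - 3*x)*(x/2 - 2).
u(x) = -3/2·x·(4 − x)^2 vanishes at x = 0 and x = 4, so u ∈ H^1_0(0, 4). Differentiate via the product rule and integrate the resulting polynomials term by term.
  ∫_0^4 u² dx = ∫_0^4 (9*x^6/4 - 36*x^5 + 216*x^4 - 576*x^3 + 576*x^2) dx. Term by term:
    ∫_0^4 9*x^6/4 dx = 36864/7;  ∫_0^4 -36*x^5 dx = -24576;  ∫_0^4 216*x^4 dx = 221184/5;
    ∫_0^4 -576*x^3 dx = -36864;  ∫_0^4 576*x^2 dx = 12288.
  Sum: 36864/7 − 24576 + 221184/5 − 36864 + 12288 = 12288/35.
  ∫_0^4 (u')² dx = ∫_0^4 (81*x^4/4 - 216*x^3 + 792*x^2 - 1152*x + 576) dx. Term by term:
    ∫_0^4 81*x^4/4 dx = 20736/5;  ∫_0^4 -216*x^3 dx = -13824;  ∫_0^4 792*x^2 dx = 16896;
    ∫_0^4 -1152*x dx = -9216;  ∫_0^4 576 dx = 2304.
  Sum: 20736/5 − 13824 + 16896 − 9216 + 2304 = 1536/5.
∫_0^4 u² dx = 12288/35, so ||u||_L² = 64*sqrt(105)/35.
∫_0^4 (u')² dx = 1536/5, so ||u'||_L² = 16*sqrt(30)/5.
Ratio ||u||_L² / ||u'||_L² = 2*sqrt(14)/7.
Sharp Poincaré constant on H^1_0(0, 4) is C_P = L/π = 4/π, achieved by sin(π/4·x).
A polynomial bump cannot attain the sharp Poincaré constant (only the first sine eigenfunction does), so the ratio is strictly less than C_P, consistent with ||u||_L² ≤ C_P ||u'||_L².


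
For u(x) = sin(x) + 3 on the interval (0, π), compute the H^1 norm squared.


||u||_{H^1(0,π)}^2 = 12 + 10*π

u'(x) = cos(x).
Expand u² and (u')² and integrate term by term on (0, π), using: for integers n ≥ 1, ∫_0^π sin²(nx) dx = ∫_0^π cos²(nx) dx = π/2; for n ≠ n', ∫_0^π sin(nx)sin(n'x) dx = ∫_0^π cos(nx)cos(n'x) dx = 0; and by product-to-sum, ∫_0^π sin(nx)cos(n'x) dx = ½∫_0^π [sin((n+n')x) + sin((n−n')x)] dx, which is 0 when n+n' is even and 2n/(n²−n'²) when n+n' is odd (it need not vanish on (0, π)). For the constant mode: ∫_0^π 1 dx = π, ∫_0^π cos(nx) dx = 0, ∫_0^π sin(nx) dx = (1−(−1)^n)/n.
  u² squared terms: (3)²·∫1 dx = 9·π = 9*π;  (1)²·∫sin(x)² dx = 1·π/2 = π/2.
  u² cross terms: 2·(3)·(1)·∫1·sin(x) dx = 6·(2) = 12.
  So ∫_0^π u² dx = 9*π + π/2 + 12 = 12 + 19*π/2.
  (u')² squared terms: (1)²·∫cos(x)² dx = 1·π/2 = π/2.
  So ∫_0^π (u')² dx = π/2.
||u||_{H^1}^2 = (12 + 19*π/2) + (π/2) = 12 + 10*π.


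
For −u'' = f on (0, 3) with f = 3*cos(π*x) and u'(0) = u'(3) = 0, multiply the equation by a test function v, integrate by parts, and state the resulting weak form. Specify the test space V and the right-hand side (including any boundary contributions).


V = H^1(0, 3) (no boundary constraint on v; u is determined up to an additive constant); weak form: ∫_0^3 u'v' dx = ∫_0^3 (3*cos(π*x)) v dx for all v ∈ V.

Multiply both sides by a test function v and integrate from 0 to 3:
  ∫_0^3 −u''(x) v(x) dx = ∫_0^3 f(x) v(x) dx.
Integrate the LHS by parts once:
  ∫_0^3 −u'' v dx = −[u'(x) v(x)]_0^3 + ∫_0^3 u'(x) v'(x) dx.
Thus ∫_0^3 u'(x) v'(x) dx = ∫_0^3 f(x) v(x) dx + [u'(x) v(x)]_0^3.
Choose V so that boundary terms are either known or forced to vanish.
u has homogeneous Neumann: u'(0) = u'(3) = 0. So [u' v]_0^3 = 0·v(3) − 0·v(0) = 0 for any v; take V = H^1(0, 3).
Weak formulation: find u (satisfying any essential BC) such that ∫_0^3 u'(x) v'(x) dx = ∫_0^3 f v dx for all v ∈ V (homogeneous Neumann, so boundary terms vanish).
Substituting f(x) = 3*cos(π*x), the right-hand side is ∫_0^3 (3*cos(π*x)) v dx.
Compatibility check (pure Neumann): taking v ≡ 1 ∈ V gives 0 = ∫_0^3 f dx + (0) − (0), i.e. ∫_0^3 f dx must equal u'(0) − u'(3) = 0. Indeed ∫_0^3 (3*cos(π*x)) dx = 0, so the data are compatible. The solution is then unique only up to an additive constant (fix it e.g. by requiring ∫_0^3 u dx = 0).


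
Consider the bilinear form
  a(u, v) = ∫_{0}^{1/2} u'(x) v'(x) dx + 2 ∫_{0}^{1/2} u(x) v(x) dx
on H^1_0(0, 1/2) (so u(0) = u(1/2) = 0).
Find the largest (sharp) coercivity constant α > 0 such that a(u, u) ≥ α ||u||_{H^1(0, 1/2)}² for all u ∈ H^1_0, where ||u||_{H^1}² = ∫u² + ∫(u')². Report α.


α = 1

Coercivity of a(·,·) on H^1_0(0, 1/2) means a(u, u) ≥ α ||u||_{H^1}² for every u ∈ H^1_0.
The interval has length L = 1/2, and Poincaré/coercivity depend only on L. Here a(u, u) = ∫(u')² + (2)·∫u².
Here c = 2 ≥ 1, so a(u,u) = ∫(u')² + c∫u² ≥ ∫(u')² + ∫u² = ||u||_{H^1}², i.e. α = 1 works. No larger α is possible: a(u,u) ≥ α||u||_{H^1}² means (1−α)∫(u')² ≥ (α−c)∫u², and for the modes u_n = sin(nπ(x−x₀)/L) (x₀ the left endpoint) one has ∫u_n²/∫(u_n')² = (L/(nπ))² → 0, so a(u_n,u_n)/||u_n||_{H^1}² → 1. Hence the optimal constant is α = 1.
Therefore α = 1.


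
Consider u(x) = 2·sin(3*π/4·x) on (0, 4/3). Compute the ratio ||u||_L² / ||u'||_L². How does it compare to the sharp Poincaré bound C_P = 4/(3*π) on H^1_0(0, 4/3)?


||u||_L² / ||u'||_L² = 4/(3*π) = C_P.

u(x) = 2·sin(3*π/4·x), so u'(x) = 3*π*cos(3*π*x/4)/2.
Writing u(x) = A·sin(kπx/L) with A = 2 and k = 1, use ∫_0^L sin²(kπx/L) dx = L/2 and ∫_0^L cos²(kπx/L) dx = L/2.
u² = 4·sin²(3*π/4·x) and (u')² = 9*π^2/4·cos²(3*π/4·x), and each of sin², cos² integrates to L/2 = 2/3 over (0, 4/3).
∫_0^4/3 u² dx = 8/3, so ||u||_L² = 2*sqrt(6)/3.
∫_0^4/3 (u')² dx = 3*π^2/2, so ||u'||_L² = sqrt(6)*π/2.
Ratio ||u||_L² / ||u'||_L² = 4/(3*π).
Sharp Poincaré constant on H^1_0(0, 4/3) is C_P = L/π = 4/(3*π), achieved by sin(3*π/4·x).
This is the k = 1 eigenfunction (up to amplitude), so the ratio equals the sharp Poincaré constant exactly.


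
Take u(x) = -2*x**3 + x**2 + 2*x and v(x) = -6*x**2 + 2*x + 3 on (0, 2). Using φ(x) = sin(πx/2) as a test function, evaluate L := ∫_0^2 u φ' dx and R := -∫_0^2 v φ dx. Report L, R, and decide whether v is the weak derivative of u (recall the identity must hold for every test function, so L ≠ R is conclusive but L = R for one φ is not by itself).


LHS = -192/π^3 + 32/π, RHS = -192/π^3 + 28/π. No, v is not the weak derivative of u.

u(x) = -2*x**3 + x**2 + 2*x, classical derivative u'(x) = -6*x**2 + 2*x + 2.
φ(x) = sin(πx/2), so φ'(x) = π*cos(π*x/2)/2.
Note φ(0) = φ(2) = 0, so the boundary term u·φ vanishes.
LHS = ∫_0^2 u(x) φ'(x) dx = ∫_0^2 (-π*x^3*cos(π*x/2) + π*x^2*cos(π*x/2)/2 + π*x*cos(π*x/2)) dx. Term by term:
  ∫_0^2 π*x*cos(π*x/2) dx = -8/π;  ∫_0^2 π*x^2*cos(π*x/2)/2 dx = -8/π;  ∫_0^2 -π*x^3*cos(π*x/2) dx = -192/π^3 + 48/π.
Sum: -8/π − 8/π + -192/π^3 + 48/π = -192/π^3 + 32/π.
So LHS = -192/π^3 + 32/π.
∫_0^2 v(x) φ(x) dx = ∫_0^2 (-6*x^2*sin(π*x/2) + 2*x*sin(π*x/2) + 3*sin(π*x/2)) dx. Term by term:
  ∫_0^2 3*sin(π*x/2) dx = 12/π;  ∫_0^2 -6*x^2*sin(π*x/2) dx = -48/π + 192/π^3;  ∫_0^2 2*x*sin(π*x/2) dx = 8/π.
Sum: 12/π + -48/π + 192/π^3 + 8/π = -28/π + 192/π^3.
So RHS = -∫_0^2 v(x) φ(x) dx = -192/π^3 + 28/π.
LHS − RHS = 4/π ≠ 0, so the identity fails.
(For a valid weak derivative the identity must hold for EVERY test function, in particular this one. The failure shows v is NOT the weak derivative of u.)
Correct weak derivative would be u'(x) = -6*x**2 + 2*x + 2.


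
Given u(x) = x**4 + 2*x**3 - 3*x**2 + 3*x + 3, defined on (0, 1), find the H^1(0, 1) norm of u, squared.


||u||_{H^1}^2 = 262/9

The H^1 norm (squared) on an interval (0, L) is
  ||u||_{H^1}^2 = ∫_0^L u(x)^2 dx + ∫_0^L u'(x)^2 dx.
Compute u'(x) = 4*x**3 + 6*x**2 - 6*x + 3.
Then u(x)^2 = x**8 + 4*x**7 - 2*x**6 - 6*x**5 + 27*x**4 - 6*x**3 - 9*x**2 + 18*x + 9 and u'(x)^2 = 16*x**6 + 48*x**5 - 12*x**4 - 48*x**3 + 72*x**2 - 36*x + 9.
Integrate each monomial from 0 to 1 using ∫_0^1 c·x^n dx = c·1^(n+1)/(n+1):
  ∫_0^1 u(x)^2 dx = ∫_0^1 (x^8 + 4*x^7 - 2*x^6 - 6*x^5 + 27*x^4 - 6*x^3 - 9*x^2 + 18*x + 9) dx. Term by term:
    ∫_0^1 x^8 dx = 1/9;  ∫_0^1 4*x^7 dx = 1/2;  ∫_0^1 -2*x^6 dx = -2/7;
    ∫_0^1 -6*x^5 dx = -1;  ∫_0^1 27*x^4 dx = 27/5;  ∫_0^1 -6*x^3 dx = -3/2;
    ∫_0^1 -9*x^2 dx = -3;  ∫_0^1 18*x dx = 9;  ∫_0^1 9 dx = 9.
  Sum: 1/9 + 1/2 − 2/7 − 1 + 27/5 − 3/2 − 3 + 9 + 9 = 5741/315.
  ∫_0^1 u'(x)^2 dx = ∫_0^1 (16*x^6 + 48*x^5 - 12*x^4 - 48*x^3 + 72*x^2 - 36*x + 9) dx. Term by term:
    ∫_0^1 16*x^6 dx = 16/7;  ∫_0^1 48*x^5 dx = 8;  ∫_0^1 -12*x^4 dx = -12/5;
    ∫_0^1 -48*x^3 dx = -12;  ∫_0^1 72*x^2 dx = 24;  ∫_0^1 -36*x dx = -18;
    ∫_0^1 9 dx = 9.
  Sum: 16/7 + 8 − 12/5 − 12 + 24 − 18 + 9 = 381/35.
Adding: ||u||_{H^1}^2 = 5741/315 + 381/35 = 262/9.


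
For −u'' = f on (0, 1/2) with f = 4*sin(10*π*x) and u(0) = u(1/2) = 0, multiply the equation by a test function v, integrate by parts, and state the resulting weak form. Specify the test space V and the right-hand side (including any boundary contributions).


V = H^1_0(0, 1/2) (so v(0) = v(1/2) = 0); weak form: ∫_0^1/2 u'v' dx = ∫_0^1/2 (4*sin(10*π*x)) v dx for all v ∈ V.

Multiply both sides by a test function v and integrate from 0 to 1/2:
  ∫_0^1/2 −u''(x) v(x) dx = ∫_0^1/2 f(x) v(x) dx.
Integrate the LHS by parts once:
  ∫_0^1/2 −u'' v dx = −[u'(x) v(x)]_0^1/2 + ∫_0^1/2 u'(x) v'(x) dx.
Thus ∫_0^1/2 u'(x) v'(x) dx = ∫_0^1/2 f(x) v(x) dx + [u'(x) v(x)]_0^1/2.
Choose V so that boundary terms are either known or forced to vanish.
u is Dirichlet: u(0) = u(1/2) = 0. Let V = H^1_0(0, 1/2); then v(0) = v(1/2) = 0, and [u' v]_0^1/2 = 0.
Weak formulation: find u (satisfying any essential BC) such that ∫_0^1/2 u'(x) v'(x) dx = ∫_0^1/2 f v dx for all v ∈ V.
Substituting f(x) = 4*sin(10*π*x), the right-hand side is ∫_0^1/2 (4*sin(10*π*x)) v dx.


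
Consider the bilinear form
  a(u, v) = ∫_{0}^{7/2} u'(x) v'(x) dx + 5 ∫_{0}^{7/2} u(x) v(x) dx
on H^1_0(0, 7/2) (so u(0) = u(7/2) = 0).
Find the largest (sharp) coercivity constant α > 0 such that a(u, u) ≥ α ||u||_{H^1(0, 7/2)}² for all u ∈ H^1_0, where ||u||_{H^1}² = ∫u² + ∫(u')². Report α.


α = 1

Coercivity of a(·,·) on H^1_0(0, 7/2) means a(u, u) ≥ α ||u||_{H^1}² for every u ∈ H^1_0.
The interval has length L = 7/2, and Poincaré/coercivity depend only on L. Here a(u, u) = ∫(u')² + (5)·∫u².
Here c = 5 ≥ 1, so a(u,u) = ∫(u')² + c∫u² ≥ ∫(u')² + ∫u² = ||u||_{H^1}², i.e. α = 1 works. No larger α is possible: a(u,u) ≥ α||u||_{H^1}² means (1−α)∫(u')² ≥ (α−c)∫u², and for the modes u_n = sin(nπ(x−x₀)/L) (x₀ the left endpoint) one has ∫u_n²/∫(u_n')² = (L/(nπ))² → 0, so a(u_n,u_n)/||u_n||_{H^1}² → 1. Hence the optimal constant is α = 1.
Therefore α = 1.


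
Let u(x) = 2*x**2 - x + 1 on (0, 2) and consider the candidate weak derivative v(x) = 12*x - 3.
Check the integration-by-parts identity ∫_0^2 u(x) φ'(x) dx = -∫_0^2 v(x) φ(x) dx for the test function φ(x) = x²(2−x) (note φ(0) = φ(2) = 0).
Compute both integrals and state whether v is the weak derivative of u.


LHS = -76/15, RHS = -76/5. No, v is not the weak derivative of u.

u(x) = 2*x**2 - x + 1, classical derivative u'(x) = 4*x - 1.
φ(x) = x²(2−x), so φ'(x) = x*(4 - 3*x).
Note φ(0) = φ(2) = 0, so the boundary term u·φ vanishes.
LHS = ∫_0^2 u(x) φ'(x) dx = ∫_0^2 (-6*x^4 + 11*x^3 - 7*x^2 + 4*x) dx. Term by term:
  ∫_0^2 -6*x^4 dx = -192/5;  ∫_0^2 11*x^3 dx = 44;  ∫_0^2 -7*x^2 dx = -56/3;
  ∫_0^2 4*x dx = 8.
Sum: -192/5 + 44 − 56/3 + 8 = -76/15.
So LHS = -76/15.
∫_0^2 v(x) φ(x) dx = ∫_0^2 (-12*x^4 + 27*x^3 - 6*x^2) dx. Term by term:
  ∫_0^2 -12*x^4 dx = -384/5;  ∫_0^2 27*x^3 dx = 108;  ∫_0^2 -6*x^2 dx = -16.
Sum: -384/5 + 108 − 16 = 76/5.
So RHS = -∫_0^2 v(x) φ(x) dx = -76/5.
LHS − RHS = 152/15 ≠ 0, so the identity fails.
(For a valid weak derivative the identity must hold for EVERY test function, in particular this one. The failure shows v is NOT the weak derivative of u.)
Correct weak derivative would be u'(x) = 4*x - 1.


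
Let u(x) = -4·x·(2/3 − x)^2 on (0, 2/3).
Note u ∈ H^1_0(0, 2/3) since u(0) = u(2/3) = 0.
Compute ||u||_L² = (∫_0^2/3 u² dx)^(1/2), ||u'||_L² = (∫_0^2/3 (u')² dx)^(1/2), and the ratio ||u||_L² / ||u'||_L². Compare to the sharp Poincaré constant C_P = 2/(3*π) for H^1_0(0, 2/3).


||u||_L² / ||u'||_L² = sqrt(14)/21 < C_P = 2/(3*π).

u(x) = -4·x·(2/3 − x)^2, so u'(x) = -12*x^2 + 32*x/3 - 16/9.
u(x) = -4·x·(2/3 − x)^2 vanishes at x = 0 and x = 2/3, so u ∈ H^1_0(0, 2/3). Differentiate via the product rule and integrate the resulting polynomials term by term.
  ∫_0^2/3 u² dx = ∫_0^2/3 (16*x^6 - 128*x^5/3 + 128*x^4/3 - 512*x^3/27 + 256*x^2/81) dx. Term by term:
    ∫_0^2/3 16*x^6 dx = 2048/15309;  ∫_0^2/3 -128*x^5/3 dx = -4096/6561;  ∫_0^2/3 128*x^4/3 dx = 4096/3645;
    ∫_0^2/3 -512*x^3/27 dx = -2048/2187;  ∫_0^2/3 256*x^2/81 dx = 2048/6561.
  Sum: 2048/15309 − 4096/6561 + 4096/3645 − 2048/2187 + 2048/6561 = 2048/229635.
  ∫_0^2/3 (u')² dx = ∫_0^2/3 (144*x^4 - 256*x^3 + 1408*x^2/9 - 1024*x/27 + 256/81) dx. Term by term:
    ∫_0^2/3 144*x^4 dx = 512/135;  ∫_0^2/3 -256*x^3 dx = -1024/81;  ∫_0^2/3 1408*x^2/9 dx = 11264/729;
    ∫_0^2/3 -1024*x/27 dx = -2048/243;  ∫_0^2/3 256/81 dx = 512/243.
  Sum: 512/135 − 1024/81 + 11264/729 − 2048/243 + 512/243 = 1024/3645.
∫_0^2/3 u² dx = 2048/229635, so ||u||_L² = 32*sqrt(70)/2835.
∫_0^2/3 (u')² dx = 1024/3645, so ||u'||_L² = 32*sqrt(5)/135.
Ratio ||u||_L² / ||u'||_L² = sqrt(14)/21.
Sharp Poincaré constant on H^1_0(0, 2/3) is C_P = L/π = 2/(3*π), achieved by sin(3*π/2·x).
A polynomial bump cannot attain the sharp Poincaré constant (only the first sine eigenfunction does), so the ratio is strictly less than C_P, consistent with ||u||_L² ≤ C_P ||u'||_L².


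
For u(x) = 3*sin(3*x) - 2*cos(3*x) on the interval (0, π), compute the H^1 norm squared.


||u||_{H^1(0,π)}^2 = 65*π

u'(x) = 6*sin(3*x) + 9*cos(3*x).
Expand u² and (u')² and integrate term by term on (0, π), using: for integers n ≥ 1, ∫_0^π sin²(nx) dx = ∫_0^π cos²(nx) dx = π/2; for n ≠ n', ∫_0^π sin(nx)sin(n'x) dx = ∫_0^π cos(nx)cos(n'x) dx = 0; and by product-to-sum, ∫_0^π sin(nx)cos(n'x) dx = ½∫_0^π [sin((n+n')x) + sin((n−n')x)] dx, which is 0 when n+n' is even and 2n/(n²−n'²) when n+n' is odd (it need not vanish on (0, π)).
  u² squared terms: (-2)²·∫cos(3x)² dx = 4·π/2 = 2*π;  (3)²·∫sin(3x)² dx = 9·π/2 = 9*π/2.
  u² cross terms: 2·(-2)·(3)·∫cos(3x)·sin(3x) dx = -12·(0) = 0.
  So ∫_0^π u² dx = 2*π + 9*π/2 + 0 = 13*π/2.
  (u')² squared terms: (6)²·∫sin(3x)² dx = 36·π/2 = 18*π;  (9)²·∫cos(3x)² dx = 81·π/2 = 81*π/2.
  (u')² cross terms: 2·(6)·(9)·∫sin(3x)·cos(3x) dx = 108·(0) = 0.
  So ∫_0^π (u')² dx = 18*π + 81*π/2 + 0 = 117*π/2.
||u||_{H^1}^2 = (13*π/2) + (117*π/2) = 65*π.


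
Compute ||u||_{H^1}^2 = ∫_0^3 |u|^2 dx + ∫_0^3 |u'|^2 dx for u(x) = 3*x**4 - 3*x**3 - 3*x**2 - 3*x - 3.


||u||_{H^1}^2 = 2945349/140

The H^1 norm (squared) on an interval (0, L) is
  ||u||_{H^1}^2 = ∫_0^L u(x)^2 dx + ∫_0^L u'(x)^2 dx.
Compute u'(x) = 12*x**3 - 9*x**2 - 6*x - 3.
Then u(x)^2 = 9*x**8 - 18*x**7 - 9*x**6 + 9*x**4 + 36*x**3 + 27*x**2 + 18*x + 9 and u'(x)^2 = 144*x**6 - 216*x**5 - 63*x**4 + 36*x**3 + 90*x**2 + 36*x + 9.
Integrate each monomial from 0 to 3 using ∫_0^3 c·x^n dx = c·3^(n+1)/(n+1):
  ∫_0^3 u(x)^2 dx = ∫_0^3 (9*x^8 - 18*x^7 - 9*x^6 + 9*x^4 + 36*x^3 + 27*x^2 + 18*x + 9) dx. Term by term:
    ∫_0^3 9*x^8 dx = 19683;  ∫_0^3 -18*x^7 dx = -59049/4;  ∫_0^3 -9*x^6 dx = -19683/7;
    ∫_0^3 9*x^4 dx = 2187/5;  ∫_0^3 36*x^3 dx = 729;  ∫_0^3 27*x^2 dx = 243;
    ∫_0^3 18*x dx = 81;  ∫_0^3 9 dx = 27.
  Sum: 19683 − 59049/4 − 19683/7 + 2187/5 + 729 + 243 + 81 + 27 = 507681/140.
  ∫_0^3 u'(x)^2 dx = ∫_0^3 (144*x^6 - 216*x^5 - 63*x^4 + 36*x^3 + 90*x^2 + 36*x + 9) dx. Term by term:
    ∫_0^3 144*x^6 dx = 314928/7;  ∫_0^3 -216*x^5 dx = -26244;  ∫_0^3 -63*x^4 dx = -15309/5;
    ∫_0^3 36*x^3 dx = 729;  ∫_0^3 90*x^2 dx = 810;  ∫_0^3 36*x dx = 162;
    ∫_0^3 9 dx = 27.
  Sum: 314928/7 − 26244 − 15309/5 + 729 + 810 + 162 + 27 = 609417/35.
Adding: ||u||_{H^1}^2 = 507681/140 + 609417/35 = 2945349/140.


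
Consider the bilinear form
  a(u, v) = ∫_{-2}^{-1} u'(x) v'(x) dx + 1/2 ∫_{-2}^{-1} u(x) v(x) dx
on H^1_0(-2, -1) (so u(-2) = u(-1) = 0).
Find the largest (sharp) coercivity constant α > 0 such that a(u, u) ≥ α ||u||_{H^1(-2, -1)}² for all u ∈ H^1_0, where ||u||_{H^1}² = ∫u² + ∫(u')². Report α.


α = (1/2 + π^2)/(1 + π^2)

Coercivity of a(·,·) on H^1_0(-2, -1) means a(u, u) ≥ α ||u||_{H^1}² for every u ∈ H^1_0.
The interval has length L = 1, and Poincaré/coercivity depend only on L. Here a(u, u) = ∫(u')² + (1/2)·∫u².
Here 0 < c = 1/2 < 1. The condition a(u,u) ≥ α||u||_{H^1}² reads (1−α)∫(u')² ≥ (α−c)∫u². Any admissible α is ≤ 1 (rapidly oscillating u have ∫u²/∫(u')² → 0), and α = 1 would force 0 ≥ (1−c)∫u², impossible since c < 1; so 1−α > 0. By the sharp Poincaré inequality on H^1_0 of an interval of length L, ∫(u')² ≥ (π/L)²∫u² with equality for the first sine mode sin(π(x−x₀)/L) (x₀ the left endpoint), so the inequality holds for all u iff (1−α)(π/L)² ≥ α − c, i.e. α ≤ ((π/L)² + c)/((π/L)² + 1) = (1 + c(L/π)²)/(1 + (L/π)²). With (π/L)² = π^2 and c = 1/2, the largest admissible constant is α = ((π/L)² + c)/((π/L)² + 1).
Simplifying, α = (1/2 + π^2)/(1 + π^2).


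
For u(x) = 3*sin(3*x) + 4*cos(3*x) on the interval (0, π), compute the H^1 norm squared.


||u||_{H^1(0,π)}^2 = 125*π

u'(x) = -12*sin(3*x) + 9*cos(3*x).
Expand u² and (u')² and integrate term by term on (0, π), using: for integers n ≥ 1, ∫_0^π sin²(nx) dx = ∫_0^π cos²(nx) dx = π/2; for n ≠ n', ∫_0^π sin(nx)sin(n'x) dx = ∫_0^π cos(nx)cos(n'x) dx = 0; and by product-to-sum, ∫_0^π sin(nx)cos(n'x) dx = ½∫_0^π [sin((n+n')x) + sin((n−n')x)] dx, which is 0 when n+n' is even and 2n/(n²−n'²) when n+n' is odd (it need not vanish on (0, π)).
  u² squared terms: (3)²·∫sin(3x)² dx = 9·π/2 = 9*π/2;  (4)²·∫cos(3x)² dx = 16·π/2 = 8*π.
  u² cross terms: 2·(3)·(4)·∫sin(3x)·cos(3x) dx = 24·(0) = 0.
  So ∫_0^π u² dx = 9*π/2 + 8*π + 0 = 25*π/2.
  (u')² squared terms: (-12)²·∫sin(3x)² dx = 144·π/2 = 72*π;  (9)²·∫cos(3x)² dx = 81·π/2 = 81*π/2.
  (u')² cross terms: 2·(-12)·(9)·∫sin(3x)·cos(3x) dx = -216·(0) = 0.
  So ∫_0^π (u')² dx = 72*π + 81*π/2 + 0 = 225*π/2.
||u||_{H^1}^2 = (25*π/2) + (225*π/2) = 125*π.


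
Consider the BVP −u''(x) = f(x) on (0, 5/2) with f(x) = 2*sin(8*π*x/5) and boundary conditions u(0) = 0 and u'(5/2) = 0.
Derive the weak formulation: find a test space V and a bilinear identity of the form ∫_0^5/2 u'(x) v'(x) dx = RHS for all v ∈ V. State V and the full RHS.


V = {v ∈ H^1(0, 5/2) : v(0) = 0} (test functions vanish at x = 0 where u is specified); weak form: ∫_0^5/2 u'v' dx = ∫_0^5/2 (2*sin(8*π*x/5)) v dx for all v ∈ V.

Multiply both sides by a test function v and integrate from 0 to 5/2:
  ∫_0^5/2 −u''(x) v(x) dx = ∫_0^5/2 f(x) v(x) dx.
Integrate the LHS by parts once:
  ∫_0^5/2 −u'' v dx = −[u'(x) v(x)]_0^5/2 + ∫_0^5/2 u'(x) v'(x) dx.
Thus ∫_0^5/2 u'(x) v'(x) dx = ∫_0^5/2 f(x) v(x) dx + [u'(x) v(x)]_0^5/2.
Choose V so that boundary terms are either known or forced to vanish.
Mixed BC: u(0) = 0 (Dirichlet) and u'(5/2) = 0 (Neumann). Define V = {v ∈ H^1(0, 5/2) : v(0) = 0}. Then [u' v]_0^5/2 = u'(5/2)·v(5/2) − u'(0)·0 = 0.
Weak formulation: find u (satisfying any essential BC) such that ∫_0^5/2 u'(x) v'(x) dx = ∫_0^5/2 f v dx for all v ∈ V (Dirichlet at 0 absorbed into V; the Neumann datum at x = 5/2 is zero, so no boundary term remains).
Substituting f(x) = 2*sin(8*π*x/5), the right-hand side is ∫_0^5/2 (2*sin(8*π*x/5)) v dx.


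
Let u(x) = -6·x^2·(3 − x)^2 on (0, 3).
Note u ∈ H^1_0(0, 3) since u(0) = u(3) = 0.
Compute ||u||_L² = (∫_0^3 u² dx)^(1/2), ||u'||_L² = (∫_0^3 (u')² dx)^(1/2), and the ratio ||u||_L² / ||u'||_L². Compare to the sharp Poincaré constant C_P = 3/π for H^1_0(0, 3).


||u||_L² / ||u'||_L² = sqrt(3)/2 < C_P = 3/π.

u(x) = -6·x^2·(3 − x)^2, so u'(x) = 12*x*(x*(3 - x) - (x - 3)^2).
u(x) = -6·x^2·(3 − x)^2 vanishes at x = 0 and x = 3, so u ∈ H^1_0(0, 3). Differentiate via the product rule and integrate the resulting polynomials term by term.
  ∫_0^3 u² dx = ∫_0^3 (36*x^8 - 432*x^7 + 1944*x^6 - 3888*x^5 + 2916*x^4) dx. Term by term:
    ∫_0^3 36*x^8 dx = 78732;  ∫_0^3 -432*x^7 dx = -354294;  ∫_0^3 1944*x^6 dx = 4251528/7;
    ∫_0^3 -3888*x^5 dx = -472392;  ∫_0^3 2916*x^4 dx = 708588/5.
  Sum: 78732 − 354294 + 4251528/7 − 472392 + 708588/5 = 39366/35.
  ∫_0^3 (u')² dx = ∫_0^3 (576*x^6 - 5184*x^5 + 16848*x^4 - 23328*x^3 + 11664*x^2) dx. Term by term:
    ∫_0^3 576*x^6 dx = 1259712/7;  ∫_0^3 -5184*x^5 dx = -629856;  ∫_0^3 16848*x^4 dx = 4094064/5;
    ∫_0^3 -23328*x^3 dx = -472392;  ∫_0^3 11664*x^2 dx = 104976.
  Sum: 1259712/7 − 629856 + 4094064/5 − 472392 + 104976 = 52488/35.
∫_0^3 u² dx = 39366/35, so ||u||_L² = 81*sqrt(210)/35.
∫_0^3 (u')² dx = 52488/35, so ||u'||_L² = 162*sqrt(70)/35.
Ratio ||u||_L² / ||u'||_L² = sqrt(3)/2.
Sharp Poincaré constant on H^1_0(0, 3) is C_P = L/π = 3/π, achieved by sin(π/3·x).
A polynomial bump cannot attain the sharp Poincaré constant (only the first sine eigenfunction does), so the ratio is strictly less than C_P, consistent with ||u||_L² ≤ C_P ||u'||_L².


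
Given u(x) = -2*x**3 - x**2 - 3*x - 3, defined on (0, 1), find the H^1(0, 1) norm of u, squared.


||u||_{H^1}^2 = 5101/70

The H^1 norm (squared) on an interval (0, L) is
  ||u||_{H^1}^2 = ∫_0^L u(x)^2 dx + ∫_0^L u'(x)^2 dx.
Compute u'(x) = -6*x**2 - 2*x - 3.
Then u(x)^2 = 4*x**6 + 4*x**5 + 13*x**4 + 18*x**3 + 15*x**2 + 18*x + 9 and u'(x)^2 = 36*x**4 + 24*x**3 + 40*x**2 + 12*x + 9.
Integrate each monomial from 0 to 1 using ∫_0^1 c·x^n dx = c·1^(n+1)/(n+1):
  ∫_0^1 u(x)^2 dx = ∫_0^1 (4*x^6 + 4*x^5 + 13*x^4 + 18*x^3 + 15*x^2 + 18*x + 9) dx. Term by term:
    ∫_0^1 4*x^6 dx = 4/7;  ∫_0^1 4*x^5 dx = 2/3;  ∫_0^1 13*x^4 dx = 13/5;
    ∫_0^1 18*x^3 dx = 9/2;  ∫_0^1 15*x^2 dx = 5;  ∫_0^1 18*x dx = 9;
    ∫_0^1 9 dx = 9.
  Sum: 4/7 + 2/3 + 13/5 + 9/2 + 5 + 9 + 9 = 6581/210.
  ∫_0^1 u'(x)^2 dx = ∫_0^1 (36*x^4 + 24*x^3 + 40*x^2 + 12*x + 9) dx. Term by term:
    ∫_0^1 36*x^4 dx = 36/5;  ∫_0^1 24*x^3 dx = 6;  ∫_0^1 40*x^2 dx = 40/3;
    ∫_0^1 12*x dx = 6;  ∫_0^1 9 dx = 9.
  Sum: 36/5 + 6 + 40/3 + 6 + 9 = 623/15.
Adding: ||u||_{H^1}^2 = 6581/210 + 623/15 = 5101/70.


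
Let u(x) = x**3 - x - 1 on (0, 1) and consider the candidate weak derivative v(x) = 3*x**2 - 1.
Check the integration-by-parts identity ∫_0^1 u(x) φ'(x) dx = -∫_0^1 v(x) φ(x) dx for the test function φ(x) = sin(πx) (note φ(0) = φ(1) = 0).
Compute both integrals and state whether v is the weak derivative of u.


LHS = (12 - π^2)/π^3, RHS = (12 - π^2)/π^3. Yes, v = u' weakly.

u(x) = x**3 - x - 1, classical derivative u'(x) = 3*x**2 - 1.
φ(x) = sin(πx), so φ'(x) = π*cos(π*x).
Note φ(0) = φ(1) = 0, so the boundary term u·φ vanishes.
LHS = ∫_0^1 u(x) φ'(x) dx = ∫_0^1 (π*x^3*cos(π*x) - π*x*cos(π*x) - π*cos(π*x)) dx. Term by term:
  ∫_0^1 -π*cos(π*x) dx = 0;  ∫_0^1 π*x^3*cos(π*x) dx = -3/π + 12/π^3;  ∫_0^1 -π*x*cos(π*x) dx = 2/π.
Sum: 0 + -3/π + 12/π^3 + 2/π = (12 - π^2)/π^3.
So LHS = (12 - π^2)/π^3.
∫_0^1 v(x) φ(x) dx = ∫_0^1 (3*x^2*sin(π*x) - sin(π*x)) dx. Term by term:
  ∫_0^1 -sin(π*x) dx = -2/π;  ∫_0^1 3*x^2*sin(π*x) dx = -12/π^3 + 3/π.
Sum: -2/π + -12/π^3 + 3/π = (-12 + π^2)/π^3.
So RHS = -∫_0^1 v(x) φ(x) dx = (12 - π^2)/π^3.
LHS = RHS, so the identity holds for this test φ.
Moreover u is smooth here and v(x) = u'(x) = 3*x**2 - 1 pointwise, so the identity holds for every test function. Hence v is the weak derivative of u.


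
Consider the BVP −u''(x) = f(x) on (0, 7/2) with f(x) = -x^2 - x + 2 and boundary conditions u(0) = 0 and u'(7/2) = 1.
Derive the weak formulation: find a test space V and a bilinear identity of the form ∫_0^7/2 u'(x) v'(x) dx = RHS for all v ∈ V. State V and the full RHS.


V = {v ∈ H^1(0, 7/2) : v(0) = 0} (test functions vanish at x = 0 where u is specified); weak form: ∫_0^7/2 u'v' dx = ∫_0^7/2 (-x^2 - x + 2) v dx + v(7/2) for all v ∈ V.

Multiply both sides by a test function v and integrate from 0 to 7/2:
  ∫_0^7/2 −u''(x) v(x) dx = ∫_0^7/2 f(x) v(x) dx.
Integrate the LHS by parts once:
  ∫_0^7/2 −u'' v dx = −[u'(x) v(x)]_0^7/2 + ∫_0^7/2 u'(x) v'(x) dx.
Thus ∫_0^7/2 u'(x) v'(x) dx = ∫_0^7/2 f(x) v(x) dx + [u'(x) v(x)]_0^7/2.
Choose V so that boundary terms are either known or forced to vanish.
Mixed BC: u(0) = 0 (Dirichlet) and u'(7/2) = 1 (Neumann). Define V = {v ∈ H^1(0, 7/2) : v(0) = 0}. Then [u' v]_0^7/2 = u'(7/2)·v(7/2) − u'(0)·0 = v(7/2).
Weak formulation: find u (satisfying any essential BC) such that ∫_0^7/2 u'(x) v'(x) dx = ∫_0^7/2 f v dx + v(7/2) for all v ∈ V (Dirichlet at 0 absorbed into V; Neumann datum at x = 7/2 contributes the boundary term).
Substituting f(x) = -x^2 - x + 2, the right-hand side is ∫_0^7/2 (-x^2 - x + 2) v dx + v(7/2).


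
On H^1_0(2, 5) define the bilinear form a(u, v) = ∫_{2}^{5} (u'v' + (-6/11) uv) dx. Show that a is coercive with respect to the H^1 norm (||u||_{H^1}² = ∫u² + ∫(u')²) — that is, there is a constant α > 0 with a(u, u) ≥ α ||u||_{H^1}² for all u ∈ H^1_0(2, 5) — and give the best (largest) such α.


α = (-54/11 + π^2)/(9 + π^2)

Coercivity of a(·,·) on H^1_0(2, 5) means a(u, u) ≥ α ||u||_{H^1}² for every u ∈ H^1_0.
The interval has length L = 3, and Poincaré/coercivity depend only on L. Here a(u, u) = ∫(u')² + (-6/11)·∫u².
Here c = -6/11 < 0 with |c| < (π/L)² = π^2/9, so coercivity still holds. The condition a(u,u) ≥ α||u||_{H^1}² reads (1−α)∫(u')² ≥ (α−c)∫u². Any admissible α is ≤ 1 (rapidly oscillating u have ∫u²/∫(u')² → 0), and α = 1 would force 0 ≥ (1−c)∫u², impossible since c < 1; so 1−α > 0. By the sharp Poincaré inequality on H^1_0 of an interval of length L, ∫(u')² ≥ (π/L)²∫u² with equality for the first sine mode sin(π(x−x₀)/L) (x₀ the left endpoint), so the inequality holds for all u iff (1−α)(π/L)² ≥ α − c, i.e. α ≤ ((π/L)² + c)/((π/L)² + 1) = (1 + c(L/π)²)/(1 + (L/π)²). (Direct route, valid since c ≤ 0: Poincaré gives c∫u² ≥ c(L/π)²∫(u')², so a(u,u) ≥ (1 + c(L/π)²)∫(u')², while ||u||_{H^1}² ≤ (1 + (L/π)²)∫(u')²; dividing yields the same α.) With (π/L)² = π^2/9 and c = -6/11, the largest admissible constant is α = ((π/L)² + c)/((π/L)² + 1).
Simplifying, α = (-54/11 + π^2)/(9 + π^2).


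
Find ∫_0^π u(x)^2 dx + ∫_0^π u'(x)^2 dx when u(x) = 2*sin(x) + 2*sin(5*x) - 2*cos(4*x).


||u||_{H^1(0,π)}^2 = -5984/45 + 90*π

u'(x) = 8*sin(4*x) + 2*cos(x) + 10*cos(5*x).
Expand u² and (u')² and integrate term by term on (0, π), using: for integers n ≥ 1, ∫_0^π sin²(nx) dx = ∫_0^π cos²(nx) dx = π/2; for n ≠ n', ∫_0^π sin(nx)sin(n'x) dx = ∫_0^π cos(nx)cos(n'x) dx = 0; and by product-to-sum, ∫_0^π sin(nx)cos(n'x) dx = ½∫_0^π [sin((n+n')x) + sin((n−n')x)] dx, which is 0 when n+n' is even and 2n/(n²−n'²) when n+n' is odd (it need not vanish on (0, π)).
  u² squared terms: (-2)²·∫cos(4x)² dx = 4·π/2 = 2*π;  (2)²·∫sin(x)² dx = 4·π/2 = 2*π;  (2)²·∫sin(5x)² dx = 4·π/2 = 2*π.
  u² cross terms: 2·(-2)·(2)·∫cos(4x)·sin(x) dx = -8·(-2/15) = 16/15;  2·(-2)·(2)·∫cos(4x)·sin(5x) dx = -8·(10/9) = -80/9;  2·(2)·(2)·∫sin(x)·sin(5x) dx = 8·(0) = 0.
  So ∫_0^π u² dx = 2*π + 2*π + 2*π + 16/15 − 80/9 + 0 = -352/45 + 6*π.
  (u')² squared terms: (2)²·∫cos(x)² dx = 4·π/2 = 2*π;  (8)²·∫sin(4x)² dx = 64·π/2 = 32*π;  (10)²·∫cos(5x)² dx = 100·π/2 = 50*π.
  (u')² cross terms: 2·(2)·(8)·∫cos(x)·sin(4x) dx = 32·(8/15) = 256/15;  2·(2)·(10)·∫cos(x)·cos(5x) dx = 40·(0) = 0;  2·(8)·(10)·∫sin(4x)·cos(5x) dx = 160·(-8/9) = -1280/9.
  So ∫_0^π (u')² dx = 2*π + 32*π + 50*π + 256/15 + 0 − 1280/9 = -5632/45 + 84*π.
||u||_{H^1}^2 = (-352/45 + 6*π) + (-5632/45 + 84*π) = -5984/45 + 90*π.


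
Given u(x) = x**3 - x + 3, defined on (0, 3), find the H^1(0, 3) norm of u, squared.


||u||_{H^1}^2 = 51249/70

The H^1 norm (squared) on an interval (0, L) is
  ||u||_{H^1}^2 = ∫_0^L u(x)^2 dx + ∫_0^L u'(x)^2 dx.
Compute u'(x) = 3*x**2 - 1.
Then u(x)^2 = x**6 - 2*x**4 + 6*x**3 + x**2 - 6*x + 9 and u'(x)^2 = 9*x**4 - 6*x**2 + 1.
Integrate each monomial from 0 to 3 using ∫_0^3 c·x^n dx = c·3^(n+1)/(n+1):
  ∫_0^3 u(x)^2 dx = ∫_0^3 (x^6 - 2*x^4 + 6*x^3 + x^2 - 6*x + 9) dx. Term by term:
    ∫_0^3 x^6 dx = 2187/7;  ∫_0^3 -2*x^4 dx = -486/5;  ∫_0^3 6*x^3 dx = 243/2;
    ∫_0^3 x^2 dx = 9;  ∫_0^3 -6*x dx = -27;  ∫_0^3 9 dx = 27.
  Sum: 2187/7 − 486/5 + 243/2 + 9 − 27 + 27 = 24201/70.
  ∫_0^3 u'(x)^2 dx = ∫_0^3 (9*x^4 - 6*x^2 + 1) dx. Term by term:
    ∫_0^3 9*x^4 dx = 2187/5;  ∫_0^3 -6*x^2 dx = -54;  ∫_0^3 1 dx = 3.
  Sum: 2187/5 − 54 + 3 = 1932/5.
Adding: ||u||_{H^1}^2 = 24201/70 + 1932/5 = 51249/70.


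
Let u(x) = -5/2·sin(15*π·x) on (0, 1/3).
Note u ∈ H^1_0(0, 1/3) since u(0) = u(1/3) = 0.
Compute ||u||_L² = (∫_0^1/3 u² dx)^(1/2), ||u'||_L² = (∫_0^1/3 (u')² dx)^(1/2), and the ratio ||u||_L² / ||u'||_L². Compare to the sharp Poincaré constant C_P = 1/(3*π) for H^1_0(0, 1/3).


||u||_L² / ||u'||_L² = 1/(15*π) < C_P = 1/(3*π).

u(x) = -5/2·sin(15*π·x), so u'(x) = -75*π*cos(15*π*x)/2.
Writing u(x) = A·sin(kπx/L) with A = -5/2 and k = 5, use ∫_0^L sin²(kπx/L) dx = L/2 and ∫_0^L cos²(kπx/L) dx = L/2.
u² = 25/4·sin²(15*π·x) and (u')² = 5625*π^2/4·cos²(15*π·x), and each of sin², cos² integrates to L/2 = 1/6 over (0, 1/3).
∫_0^1/3 u² dx = 25/24, so ||u||_L² = 5*sqrt(6)/12.
∫_0^1/3 (u')² dx = 1875*π^2/8, so ||u'||_L² = 25*sqrt(6)*π/4.
Ratio ||u||_L² / ||u'||_L² = 1/(15*π).
Sharp Poincaré constant on H^1_0(0, 1/3) is C_P = L/π = 1/(3*π), achieved by sin(3*π·x).
This is the k = 5 harmonic; the ratio L/(kπ) is strictly less than C_P = L/π, consistent with the sharp inequality ||u||_L² ≤ C_P ||u'||_L².


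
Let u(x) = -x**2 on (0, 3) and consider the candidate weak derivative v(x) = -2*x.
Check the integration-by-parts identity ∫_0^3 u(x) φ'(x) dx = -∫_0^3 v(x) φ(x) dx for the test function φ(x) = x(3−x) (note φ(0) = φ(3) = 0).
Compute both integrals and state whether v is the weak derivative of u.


LHS = 27/2, RHS = 27/2. Yes, v = u' weakly.

u(x) = -x**2, classical derivative u'(x) = -2*x.
φ(x) = x(3−x), so φ'(x) = 3 - 2*x.
Note φ(0) = φ(3) = 0, so the boundary term u·φ vanishes.
LHS = ∫_0^3 u(x) φ'(x) dx = ∫_0^3 (2*x^3 - 3*x^2) dx. Term by term:
  ∫_0^3 2*x^3 dx = 81/2;  ∫_0^3 -3*x^2 dx = -27.
Sum: 81/2 − 27 = 27/2.
So LHS = 27/2.
∫_0^3 v(x) φ(x) dx = ∫_0^3 (2*x^3 - 6*x^2) dx. Term by term:
  ∫_0^3 2*x^3 dx = 81/2;  ∫_0^3 -6*x^2 dx = -54.
Sum: 81/2 − 54 = -27/2.
So RHS = -∫_0^3 v(x) φ(x) dx = 27/2.
LHS = RHS, so the identity holds for this test φ.
Moreover u is smooth here and v(x) = u'(x) = -2*x pointwise, so the identity holds for every test function. Hence v is the weak derivative of u.


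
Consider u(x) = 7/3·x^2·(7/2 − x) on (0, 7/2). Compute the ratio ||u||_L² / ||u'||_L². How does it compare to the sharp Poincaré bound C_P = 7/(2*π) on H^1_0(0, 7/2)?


||u||_L² / ||u'||_L² = sqrt(14)/4 < C_P = 7/(2*π).

u(x) = 7/3·x^2·(7/2 − x), so u'(x) = 7*x*(7 - 3*x)/3.
u(x) = 7/3·x^2·(7/2 − x) vanishes at x = 0 and x = 7/2, so u ∈ H^1_0(0, 7/2). Differentiate via the product rule and integrate the resulting polynomials term by term.
  ∫_0^7/2 u² dx = ∫_0^7/2 (49*x^6/9 - 343*x^5/9 + 2401*x^4/36) dx. Term by term:
    ∫_0^7/2 49*x^6/9 dx = 5764801/1152;  ∫_0^7/2 -343*x^5/9 dx = -40353607/3456;  ∫_0^7/2 2401*x^4/36 dx = 40353607/5760.
  Sum: 5764801/1152 − 40353607/3456 + 40353607/5760 = 5764801/17280.
  ∫_0^7/2 (u')² dx = ∫_0^7/2 (49*x^4 - 686*x^3/3 + 2401*x^2/9) dx. Term by term:
    ∫_0^7/2 49*x^4 dx = 823543/160;  ∫_0^7/2 -686*x^3/3 dx = -823543/96;  ∫_0^7/2 2401*x^2/9 dx = 823543/216.
  Sum: 823543/160 − 823543/96 + 823543/216 = 823543/2160.
∫_0^7/2 u² dx = 5764801/17280, so ||u||_L² = 2401*sqrt(30)/720.
∫_0^7/2 (u')² dx = 823543/2160, so ||u'||_L² = 343*sqrt(105)/180.
Ratio ||u||_L² / ||u'||_L² = sqrt(14)/4.
Sharp Poincaré constant on H^1_0(0, 7/2) is C_P = L/π = 7/(2*π), achieved by sin(2*π/7·x).
A polynomial bump cannot attain the sharp Poincaré constant (only the first sine eigenfunction does), so the ratio is strictly less than C_P, consistent with ||u||_L² ≤ C_P ||u'||_L².


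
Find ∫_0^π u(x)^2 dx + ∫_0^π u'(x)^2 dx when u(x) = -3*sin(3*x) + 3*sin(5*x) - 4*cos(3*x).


||u||_{H^1(0,π)}^2 = 242*π

u'(x) = 12*sin(3*x) - 9*cos(3*x) + 15*cos(5*x).
Expand u² and (u')² and integrate term by term on (0, π), using: for integers n ≥ 1, ∫_0^π sin²(nx) dx = ∫_0^π cos²(nx) dx = π/2; for n ≠ n', ∫_0^π sin(nx)sin(n'x) dx = ∫_0^π cos(nx)cos(n'x) dx = 0; and by product-to-sum, ∫_0^π sin(nx)cos(n'x) dx = ½∫_0^π [sin((n+n')x) + sin((n−n')x)] dx, which is 0 when n+n' is even and 2n/(n²−n'²) when n+n' is odd (it need not vanish on (0, π)).
  u² squared terms: (-4)²·∫cos(3x)² dx = 16·π/2 = 8*π;  (-3)²·∫sin(3x)² dx = 9·π/2 = 9*π/2;  (3)²·∫sin(5x)² dx = 9·π/2 = 9*π/2.
  u² cross terms: 2·(-4)·(-3)·∫cos(3x)·sin(3x) dx = 24·(0) = 0;  2·(-4)·(3)·∫cos(3x)·sin(5x) dx = -24·(0) = 0;  2·(-3)·(3)·∫sin(3x)·sin(5x) dx = -18·(0) = 0.
  So ∫_0^π u² dx = 8*π + 9*π/2 + 9*π/2 + 0 + 0 + 0 = 17*π.
  (u')² squared terms: (-9)²·∫cos(3x)² dx = 81·π/2 = 81*π/2;  (12)²·∫sin(3x)² dx = 144·π/2 = 72*π;  (15)²·∫cos(5x)² dx = 225·π/2 = 225*π/2.
  (u')² cross terms: 2·(-9)·(12)·∫cos(3x)·sin(3x) dx = -216·(0) = 0;  2·(-9)·(15)·∫cos(3x)·cos(5x) dx = -270·(0) = 0;  2·(12)·(15)·∫sin(3x)·cos(5x) dx = 360·(0) = 0.
  So ∫_0^π (u')² dx = 81*π/2 + 72*π + 225*π/2 + 0 + 0 + 0 = 225*π.
||u||_{H^1}^2 = (17*π) + (225*π) = 242*π.


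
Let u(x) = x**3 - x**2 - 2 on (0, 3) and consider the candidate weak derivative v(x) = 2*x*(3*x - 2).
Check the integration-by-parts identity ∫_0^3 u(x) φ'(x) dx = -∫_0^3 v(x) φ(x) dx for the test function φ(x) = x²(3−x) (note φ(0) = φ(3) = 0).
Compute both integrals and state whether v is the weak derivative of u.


LHS = -243/5, RHS = -486/5. No, v is not the weak derivative of u.

u(x) = x**3 - x**2 - 2, classical derivative u'(x) = 3*x**2 - 2*x.
φ(x) = x²(3−x), so φ'(x) = 3*x*(2 - x).
Note φ(0) = φ(3) = 0, so the boundary term u·φ vanishes.
LHS = ∫_0^3 u(x) φ'(x) dx = ∫_0^3 (-3*x^5 + 9*x^4 - 6*x^3 + 6*x^2 - 12*x) dx. Term by term:
  ∫_0^3 -3*x^5 dx = -729/2;  ∫_0^3 9*x^4 dx = 2187/5;  ∫_0^3 -6*x^3 dx = -243/2;
  ∫_0^3 6*x^2 dx = 54;  ∫_0^3 -12*x dx = -54.
Sum: -729/2 + 2187/5 − 243/2 + 54 − 54 = -243/5.
So LHS = -243/5.
∫_0^3 v(x) φ(x) dx = ∫_0^3 (-6*x^5 + 22*x^4 - 12*x^3) dx. Term by term:
  ∫_0^3 -6*x^5 dx = -729;  ∫_0^3 22*x^4 dx = 5346/5;  ∫_0^3 -12*x^3 dx = -243.
Sum: -729 + 5346/5 − 243 = 486/5.
So RHS = -∫_0^3 v(x) φ(x) dx = -486/5.
LHS − RHS = 243/5 ≠ 0, so the identity fails.
(For a valid weak derivative the identity must hold for EVERY test function, in particular this one. The failure shows v is NOT the weak derivative of u.)
Correct weak derivative would be u'(x) = 3*x**2 - 2*x.


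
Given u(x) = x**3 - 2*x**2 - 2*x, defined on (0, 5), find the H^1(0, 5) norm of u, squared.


||u||_{H^1}^2 = 92870/21

The H^1 norm (squared) on an interval (0, L) is
  ||u||_{H^1}^2 = ∫_0^L u(x)^2 dx + ∫_0^L u'(x)^2 dx.
Compute u'(x) = 3*x**2 - 4*x - 2.
Then u(x)^2 = x**6 - 4*x**5 + 8*x**3 + 4*x**2 and u'(x)^2 = 9*x**4 - 24*x**3 + 4*x**2 + 16*x + 4.
Integrate each monomial from 0 to 5 using ∫_0^5 c·x^n dx = c·5^(n+1)/(n+1):
  ∫_0^5 u(x)^2 dx = ∫_0^5 (x^6 - 4*x^5 + 8*x^3 + 4*x^2) dx. Term by term:
    ∫_0^5 x^6 dx = 78125/7;  ∫_0^5 -4*x^5 dx = -31250/3;  ∫_0^5 8*x^3 dx = 1250;
    ∫_0^5 4*x^2 dx = 500/3.
  Sum: 78125/7 − 31250/3 + 1250 + 500/3 = 15125/7.
  ∫_0^5 u'(x)^2 dx = ∫_0^5 (9*x^4 - 24*x^3 + 4*x^2 + 16*x + 4) dx. Term by term:
    ∫_0^5 9*x^4 dx = 5625;  ∫_0^5 -24*x^3 dx = -3750;  ∫_0^5 4*x^2 dx = 500/3;
    ∫_0^5 16*x dx = 200;  ∫_0^5 4 dx = 20.
  Sum: 5625 − 3750 + 500/3 + 200 + 20 = 6785/3.
Adding: ||u||_{H^1}^2 = 15125/7 + 6785/3 = 92870/21.


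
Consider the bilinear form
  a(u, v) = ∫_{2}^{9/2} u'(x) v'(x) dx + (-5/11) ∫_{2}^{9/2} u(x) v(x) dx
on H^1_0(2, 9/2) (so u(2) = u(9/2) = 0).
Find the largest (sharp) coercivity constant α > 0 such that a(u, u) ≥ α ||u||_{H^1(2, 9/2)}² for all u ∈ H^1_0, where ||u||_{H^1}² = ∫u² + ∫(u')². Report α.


α = (-125 + 44*π^2)/(11*(25 + 4*π^2))

Coercivity of a(·,·) on H^1_0(2, 9/2) means a(u, u) ≥ α ||u||_{H^1}² for every u ∈ H^1_0.
The interval has length L = 5/2, and Poincaré/coercivity depend only on L. Here a(u, u) = ∫(u')² + (-5/11)·∫u².
Here c = -5/11 < 0 with |c| < (π/L)² = 4*π^2/25, so coercivity still holds. The condition a(u,u) ≥ α||u||_{H^1}² reads (1−α)∫(u')² ≥ (α−c)∫u². Any admissible α is ≤ 1 (rapidly oscillating u have ∫u²/∫(u')² → 0), and α = 1 would force 0 ≥ (1−c)∫u², impossible since c < 1; so 1−α > 0. By the sharp Poincaré inequality on H^1_0 of an interval of length L, ∫(u')² ≥ (π/L)²∫u² with equality for the first sine mode sin(π(x−x₀)/L) (x₀ the left endpoint), so the inequality holds for all u iff (1−α)(π/L)² ≥ α − c, i.e. α ≤ ((π/L)² + c)/((π/L)² + 1) = (1 + c(L/π)²)/(1 + (L/π)²). (Direct route, valid since c ≤ 0: Poincaré gives c∫u² ≥ c(L/π)²∫(u')², so a(u,u) ≥ (1 + c(L/π)²)∫(u')², while ||u||_{H^1}² ≤ (1 + (L/π)²)∫(u')²; dividing yields the same α.) With (π/L)² = 4*π^2/25 and c = -5/11, the largest admissible constant is α = ((π/L)² + c)/((π/L)² + 1).
Simplifying, α = (-125 + 44*π^2)/(11*(25 + 4*π^2)).


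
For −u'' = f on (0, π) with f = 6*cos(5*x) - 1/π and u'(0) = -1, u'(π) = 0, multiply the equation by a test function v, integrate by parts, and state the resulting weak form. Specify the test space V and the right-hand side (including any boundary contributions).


V = H^1(0, π) (v unrestricted at boundary; u is determined up to an additive constant); weak form: ∫_0^π u'v' dx = ∫_0^π (6*cos(5*x) - 1/π) v dx + v(0) for all v ∈ V.

Multiply both sides by a test function v and integrate from 0 to π:
  ∫_0^π −u''(x) v(x) dx = ∫_0^π f(x) v(x) dx.
Integrate the LHS by parts once:
  ∫_0^π −u'' v dx = −[u'(x) v(x)]_0^π + ∫_0^π u'(x) v'(x) dx.
Thus ∫_0^π u'(x) v'(x) dx = ∫_0^π f(x) v(x) dx + [u'(x) v(x)]_0^π.
Choose V so that boundary terms are either known or forced to vanish.
u has inhomogeneous Neumann u'(0) = -1, u'(π) = 0. [u' v]_0^π = (0)·v(π) − (-1)·v(0) = v(0). Take V = H^1(0, π); boundary term becomes part of RHS.
Weak formulation: find u (satisfying any essential BC) such that ∫_0^π u'(x) v'(x) dx = ∫_0^π f v dx + v(0) for all v ∈ V (Neumann data are natural BCs: they enter the RHS as boundary terms).
Substituting f(x) = 6*cos(5*x) - 1/π, the right-hand side is ∫_0^π (6*cos(5*x) - 1/π) v dx + v(0).
Compatibility check (pure Neumann): taking v ≡ 1 ∈ V gives 0 = ∫_0^π f dx + (0) − (-1), i.e. ∫_0^π f dx must equal u'(0) − u'(π) = -1. Indeed ∫_0^π (6*cos(5*x) - 1/π) dx = -1, so the data are compatible. The solution is then unique only up to an additive constant (fix it e.g. by requiring ∫_0^π u dx = 0).
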